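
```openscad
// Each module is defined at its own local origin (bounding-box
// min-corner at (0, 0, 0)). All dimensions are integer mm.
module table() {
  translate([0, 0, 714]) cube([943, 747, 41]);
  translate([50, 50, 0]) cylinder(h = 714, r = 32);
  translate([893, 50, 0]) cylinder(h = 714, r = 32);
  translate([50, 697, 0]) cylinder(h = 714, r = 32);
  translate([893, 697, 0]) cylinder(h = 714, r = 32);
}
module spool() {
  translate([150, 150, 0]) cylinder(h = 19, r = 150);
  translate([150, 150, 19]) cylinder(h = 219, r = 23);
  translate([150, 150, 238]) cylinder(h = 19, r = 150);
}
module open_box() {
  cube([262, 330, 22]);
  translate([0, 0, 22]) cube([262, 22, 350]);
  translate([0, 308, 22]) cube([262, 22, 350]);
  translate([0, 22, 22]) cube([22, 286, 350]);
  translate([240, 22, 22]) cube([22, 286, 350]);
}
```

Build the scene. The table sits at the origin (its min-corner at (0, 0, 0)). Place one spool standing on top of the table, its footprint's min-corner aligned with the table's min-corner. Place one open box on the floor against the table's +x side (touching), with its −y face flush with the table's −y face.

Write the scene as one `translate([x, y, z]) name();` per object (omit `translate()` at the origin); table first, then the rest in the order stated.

table();
translate([0, 0, 755]) spool();
translate([943, 0, 0]) open_box();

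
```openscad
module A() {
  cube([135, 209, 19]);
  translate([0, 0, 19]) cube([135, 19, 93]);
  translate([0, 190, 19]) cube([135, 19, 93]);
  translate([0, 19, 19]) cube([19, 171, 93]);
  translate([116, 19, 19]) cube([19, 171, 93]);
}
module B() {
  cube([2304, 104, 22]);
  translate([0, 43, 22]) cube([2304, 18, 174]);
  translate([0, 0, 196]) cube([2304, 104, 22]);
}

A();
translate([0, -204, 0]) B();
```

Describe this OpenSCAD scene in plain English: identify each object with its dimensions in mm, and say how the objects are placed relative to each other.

A is an open-topped rectangular box: outside dimensions 135×209×112 mm, with a uniform wall and base thickness of 19 mm. The base is a full 135×209 slab on the floor; four walls sit on top of the base. The front and back walls (the −y and +y sides) span the full width; the two side walls fit between them.

B is an I-beam lying along x, 2304 mm long. Overall section height 218 mm. Two flanges 104 mm wide (y) and 22 mm thick, one on the floor and one at the top; a web 18 mm thick runs between them, centred on the flange width.

The I-beam is on the floor beside the open box on its −y side.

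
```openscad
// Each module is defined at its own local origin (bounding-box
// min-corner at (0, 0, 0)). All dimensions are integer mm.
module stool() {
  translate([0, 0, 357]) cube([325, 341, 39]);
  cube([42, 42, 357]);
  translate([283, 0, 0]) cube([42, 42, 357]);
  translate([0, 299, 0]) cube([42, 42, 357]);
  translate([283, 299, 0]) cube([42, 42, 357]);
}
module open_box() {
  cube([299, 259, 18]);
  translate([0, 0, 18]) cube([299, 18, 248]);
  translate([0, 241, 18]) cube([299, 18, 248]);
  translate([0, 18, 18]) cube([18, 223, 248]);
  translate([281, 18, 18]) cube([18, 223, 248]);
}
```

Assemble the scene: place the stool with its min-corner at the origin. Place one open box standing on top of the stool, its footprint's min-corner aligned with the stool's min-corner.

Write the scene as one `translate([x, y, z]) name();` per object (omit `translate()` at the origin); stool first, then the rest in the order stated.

stool();
translate([0, 0, 396]) open_box();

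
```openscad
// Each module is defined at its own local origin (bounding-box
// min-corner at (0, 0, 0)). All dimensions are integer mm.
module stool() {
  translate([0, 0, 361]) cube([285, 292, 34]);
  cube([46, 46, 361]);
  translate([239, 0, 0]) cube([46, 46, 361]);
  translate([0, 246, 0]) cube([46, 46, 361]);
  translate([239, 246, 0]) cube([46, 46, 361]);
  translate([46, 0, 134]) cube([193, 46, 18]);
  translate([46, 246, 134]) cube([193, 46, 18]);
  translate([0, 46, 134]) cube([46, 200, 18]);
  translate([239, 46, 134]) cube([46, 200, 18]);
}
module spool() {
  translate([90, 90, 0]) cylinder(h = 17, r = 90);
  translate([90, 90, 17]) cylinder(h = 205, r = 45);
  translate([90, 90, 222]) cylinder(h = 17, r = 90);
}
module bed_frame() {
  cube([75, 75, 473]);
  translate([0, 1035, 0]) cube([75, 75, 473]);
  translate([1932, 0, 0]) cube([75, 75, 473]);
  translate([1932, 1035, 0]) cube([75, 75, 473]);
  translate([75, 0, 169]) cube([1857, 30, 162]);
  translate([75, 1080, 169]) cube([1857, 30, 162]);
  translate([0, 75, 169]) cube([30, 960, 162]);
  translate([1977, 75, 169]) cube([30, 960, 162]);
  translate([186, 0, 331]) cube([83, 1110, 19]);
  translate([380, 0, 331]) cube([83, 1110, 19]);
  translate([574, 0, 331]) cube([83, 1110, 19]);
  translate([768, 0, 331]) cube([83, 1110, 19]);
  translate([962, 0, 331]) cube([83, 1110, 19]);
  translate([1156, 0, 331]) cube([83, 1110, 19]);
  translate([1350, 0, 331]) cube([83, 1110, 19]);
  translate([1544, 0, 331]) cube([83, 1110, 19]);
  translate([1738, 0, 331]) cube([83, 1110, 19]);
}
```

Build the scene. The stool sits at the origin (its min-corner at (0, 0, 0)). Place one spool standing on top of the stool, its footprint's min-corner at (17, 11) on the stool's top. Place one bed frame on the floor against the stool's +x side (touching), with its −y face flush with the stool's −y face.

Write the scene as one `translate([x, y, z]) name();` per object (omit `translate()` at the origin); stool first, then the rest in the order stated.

stool();
translate([17, 11, 395]) spool();
translate([285, 0, 0]) bed_frame();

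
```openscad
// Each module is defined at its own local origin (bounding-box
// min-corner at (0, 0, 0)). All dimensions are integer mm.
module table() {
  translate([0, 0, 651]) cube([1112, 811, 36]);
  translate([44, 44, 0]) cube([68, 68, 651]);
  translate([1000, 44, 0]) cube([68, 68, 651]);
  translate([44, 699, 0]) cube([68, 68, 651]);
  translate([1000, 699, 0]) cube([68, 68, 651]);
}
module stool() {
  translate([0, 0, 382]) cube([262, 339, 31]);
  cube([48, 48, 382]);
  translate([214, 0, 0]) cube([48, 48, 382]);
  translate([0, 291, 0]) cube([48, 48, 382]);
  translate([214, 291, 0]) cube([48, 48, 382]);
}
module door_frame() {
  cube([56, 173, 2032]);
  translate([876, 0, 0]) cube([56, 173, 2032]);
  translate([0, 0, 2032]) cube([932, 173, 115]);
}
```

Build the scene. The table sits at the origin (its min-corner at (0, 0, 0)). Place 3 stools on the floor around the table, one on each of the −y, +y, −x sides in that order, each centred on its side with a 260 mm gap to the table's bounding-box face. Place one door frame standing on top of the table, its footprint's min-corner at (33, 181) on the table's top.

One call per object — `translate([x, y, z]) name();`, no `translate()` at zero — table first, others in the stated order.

table();
translate([425, -599, 0]) stool();
translate([425, 1071, 0]) stool();
translate([-522, 236, 0]) stool();
translate([33, 181, 687]) door_frame();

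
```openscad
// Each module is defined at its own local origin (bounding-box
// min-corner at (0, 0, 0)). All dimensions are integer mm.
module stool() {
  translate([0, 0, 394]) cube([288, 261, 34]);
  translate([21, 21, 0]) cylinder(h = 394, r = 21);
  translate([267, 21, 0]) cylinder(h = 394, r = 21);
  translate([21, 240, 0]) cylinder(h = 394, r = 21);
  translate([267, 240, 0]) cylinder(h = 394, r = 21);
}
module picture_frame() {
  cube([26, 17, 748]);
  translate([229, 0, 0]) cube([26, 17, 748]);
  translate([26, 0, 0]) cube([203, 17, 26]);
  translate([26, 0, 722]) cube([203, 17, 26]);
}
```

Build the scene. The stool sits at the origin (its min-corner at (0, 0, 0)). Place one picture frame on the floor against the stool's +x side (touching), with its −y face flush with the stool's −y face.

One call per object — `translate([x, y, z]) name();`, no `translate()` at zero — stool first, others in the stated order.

stool();
translate([288, 0, 0]) picture_frame();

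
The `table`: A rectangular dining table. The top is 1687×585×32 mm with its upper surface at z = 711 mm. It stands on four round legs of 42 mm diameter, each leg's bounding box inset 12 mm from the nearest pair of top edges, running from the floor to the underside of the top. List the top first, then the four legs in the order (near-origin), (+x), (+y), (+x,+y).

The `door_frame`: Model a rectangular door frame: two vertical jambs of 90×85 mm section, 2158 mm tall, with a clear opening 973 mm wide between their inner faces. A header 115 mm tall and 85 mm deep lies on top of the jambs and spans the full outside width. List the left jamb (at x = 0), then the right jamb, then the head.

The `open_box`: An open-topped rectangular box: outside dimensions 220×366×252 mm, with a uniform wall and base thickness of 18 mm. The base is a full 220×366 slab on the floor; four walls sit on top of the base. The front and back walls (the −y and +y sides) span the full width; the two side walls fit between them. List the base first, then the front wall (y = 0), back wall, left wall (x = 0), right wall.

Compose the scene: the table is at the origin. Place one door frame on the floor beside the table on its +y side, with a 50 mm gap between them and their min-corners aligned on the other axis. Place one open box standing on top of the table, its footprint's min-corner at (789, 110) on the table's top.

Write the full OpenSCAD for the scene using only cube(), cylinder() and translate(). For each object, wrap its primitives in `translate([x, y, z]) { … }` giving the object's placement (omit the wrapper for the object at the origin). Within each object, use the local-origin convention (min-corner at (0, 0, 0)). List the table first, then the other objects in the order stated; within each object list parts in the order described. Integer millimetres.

translate([0, 0, 679]) cube([1687, 585, 32]);
translate([33, 33, 0]) cylinder(h = 679, r = 21);
translate([1654, 33, 0]) cylinder(h = 679, r = 21);
translate([33, 552, 0]) cylinder(h = 679, r = 21);
translate([1654, 552, 0]) cylinder(h = 679, r = 21);
translate([0, 635, 0]) {
  cube([90, 85, 2158]);
  translate([1063, 0, 0]) cube([90, 85, 2158]);
  translate([0, 0, 2158]) cube([1153, 85, 115]);
}
translate([789, 110, 711]) {
  cube([220, 366, 18]);
  translate([0, 0, 18]) cube([220, 18, 234]);
  translate([0, 348, 18]) cube([220, 18, 234]);
  translate([0, 18, 18]) cube([18, 330, 234]);
  translate([202, 18, 18]) cube([18, 330, 234]);
}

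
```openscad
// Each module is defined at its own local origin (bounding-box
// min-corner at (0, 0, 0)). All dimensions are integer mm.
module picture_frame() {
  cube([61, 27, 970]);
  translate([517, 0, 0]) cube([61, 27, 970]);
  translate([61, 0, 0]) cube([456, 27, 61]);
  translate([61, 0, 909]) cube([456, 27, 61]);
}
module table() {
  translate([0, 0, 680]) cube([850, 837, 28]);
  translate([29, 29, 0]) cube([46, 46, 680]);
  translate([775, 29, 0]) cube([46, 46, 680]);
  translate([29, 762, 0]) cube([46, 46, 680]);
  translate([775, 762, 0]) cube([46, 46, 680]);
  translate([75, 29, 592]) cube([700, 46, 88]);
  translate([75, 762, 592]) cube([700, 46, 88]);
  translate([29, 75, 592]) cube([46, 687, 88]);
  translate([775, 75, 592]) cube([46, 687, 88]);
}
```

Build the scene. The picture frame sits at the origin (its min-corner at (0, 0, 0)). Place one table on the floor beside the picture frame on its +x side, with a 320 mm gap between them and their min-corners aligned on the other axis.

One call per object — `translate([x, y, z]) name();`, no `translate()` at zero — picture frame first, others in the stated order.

picture_frame();
translate([898, 0, 0]) table();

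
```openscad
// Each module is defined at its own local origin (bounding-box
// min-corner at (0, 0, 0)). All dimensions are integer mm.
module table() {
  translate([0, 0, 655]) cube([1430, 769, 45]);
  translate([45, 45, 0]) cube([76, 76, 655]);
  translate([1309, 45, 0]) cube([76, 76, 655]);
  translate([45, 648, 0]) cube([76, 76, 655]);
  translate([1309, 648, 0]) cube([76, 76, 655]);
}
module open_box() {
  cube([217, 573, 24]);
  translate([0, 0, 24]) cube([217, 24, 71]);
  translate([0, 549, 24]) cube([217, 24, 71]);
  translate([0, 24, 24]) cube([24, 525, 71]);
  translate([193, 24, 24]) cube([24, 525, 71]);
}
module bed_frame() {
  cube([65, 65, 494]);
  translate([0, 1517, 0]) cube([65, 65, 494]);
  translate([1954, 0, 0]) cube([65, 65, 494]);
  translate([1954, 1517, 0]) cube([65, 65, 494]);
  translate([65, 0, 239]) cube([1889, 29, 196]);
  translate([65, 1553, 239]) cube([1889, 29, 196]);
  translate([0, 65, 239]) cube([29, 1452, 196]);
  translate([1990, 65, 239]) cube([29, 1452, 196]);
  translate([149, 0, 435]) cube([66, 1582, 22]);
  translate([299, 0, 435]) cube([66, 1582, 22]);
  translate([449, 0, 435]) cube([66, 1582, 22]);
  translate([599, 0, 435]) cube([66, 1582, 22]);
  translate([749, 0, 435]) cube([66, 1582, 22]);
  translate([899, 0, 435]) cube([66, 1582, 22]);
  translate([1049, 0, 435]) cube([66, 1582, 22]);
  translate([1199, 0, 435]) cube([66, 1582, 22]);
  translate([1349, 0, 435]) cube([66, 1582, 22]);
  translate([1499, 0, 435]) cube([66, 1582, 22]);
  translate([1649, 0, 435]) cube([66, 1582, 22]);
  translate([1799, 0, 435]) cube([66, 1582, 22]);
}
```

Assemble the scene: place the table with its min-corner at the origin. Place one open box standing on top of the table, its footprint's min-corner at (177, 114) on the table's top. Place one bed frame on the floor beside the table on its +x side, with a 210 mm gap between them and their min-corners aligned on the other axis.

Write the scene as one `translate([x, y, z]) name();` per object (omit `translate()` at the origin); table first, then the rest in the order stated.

table();
translate([177, 114, 700]) open_box();
translate([1640, 0, 0]) bed_frame();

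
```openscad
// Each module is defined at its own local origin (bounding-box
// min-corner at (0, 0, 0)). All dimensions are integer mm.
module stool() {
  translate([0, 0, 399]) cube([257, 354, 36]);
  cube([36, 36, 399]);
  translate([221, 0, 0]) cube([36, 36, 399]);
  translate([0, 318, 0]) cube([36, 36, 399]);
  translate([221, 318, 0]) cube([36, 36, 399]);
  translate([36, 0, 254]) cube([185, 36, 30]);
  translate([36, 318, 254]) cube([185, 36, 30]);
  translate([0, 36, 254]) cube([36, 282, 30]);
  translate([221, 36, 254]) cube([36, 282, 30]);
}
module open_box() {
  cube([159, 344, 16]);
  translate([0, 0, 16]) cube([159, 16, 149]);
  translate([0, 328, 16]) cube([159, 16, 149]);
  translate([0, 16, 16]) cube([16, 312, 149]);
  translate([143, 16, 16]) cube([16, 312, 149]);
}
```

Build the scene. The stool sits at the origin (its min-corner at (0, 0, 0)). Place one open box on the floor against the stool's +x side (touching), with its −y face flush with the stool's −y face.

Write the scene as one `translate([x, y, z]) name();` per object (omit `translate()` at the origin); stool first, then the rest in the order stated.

stool();
translate([257, 0, 0]) open_box();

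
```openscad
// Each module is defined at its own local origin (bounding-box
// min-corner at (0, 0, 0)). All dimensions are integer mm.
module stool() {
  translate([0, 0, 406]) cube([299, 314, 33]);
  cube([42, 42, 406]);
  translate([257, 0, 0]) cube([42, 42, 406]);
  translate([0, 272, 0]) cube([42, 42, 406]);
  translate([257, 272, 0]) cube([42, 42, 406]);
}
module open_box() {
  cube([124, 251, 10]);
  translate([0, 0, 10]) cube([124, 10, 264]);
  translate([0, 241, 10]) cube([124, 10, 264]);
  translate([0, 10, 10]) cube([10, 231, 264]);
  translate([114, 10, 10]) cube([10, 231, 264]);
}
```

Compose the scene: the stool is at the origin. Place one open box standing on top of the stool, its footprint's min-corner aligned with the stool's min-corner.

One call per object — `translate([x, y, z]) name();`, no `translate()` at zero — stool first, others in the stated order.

stool();
translate([0, 0, 439]) open_box();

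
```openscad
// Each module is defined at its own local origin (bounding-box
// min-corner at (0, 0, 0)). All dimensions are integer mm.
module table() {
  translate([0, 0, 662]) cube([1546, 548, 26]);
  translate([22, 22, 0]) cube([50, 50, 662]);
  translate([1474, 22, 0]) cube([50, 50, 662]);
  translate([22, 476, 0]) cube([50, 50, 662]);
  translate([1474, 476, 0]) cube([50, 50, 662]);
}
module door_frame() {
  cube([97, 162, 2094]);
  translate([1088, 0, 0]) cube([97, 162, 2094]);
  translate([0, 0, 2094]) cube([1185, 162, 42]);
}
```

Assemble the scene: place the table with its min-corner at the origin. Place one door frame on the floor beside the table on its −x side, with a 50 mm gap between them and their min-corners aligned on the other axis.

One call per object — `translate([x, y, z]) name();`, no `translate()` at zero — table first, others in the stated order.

table();
translate([-1235, 0, 0]) door_frame();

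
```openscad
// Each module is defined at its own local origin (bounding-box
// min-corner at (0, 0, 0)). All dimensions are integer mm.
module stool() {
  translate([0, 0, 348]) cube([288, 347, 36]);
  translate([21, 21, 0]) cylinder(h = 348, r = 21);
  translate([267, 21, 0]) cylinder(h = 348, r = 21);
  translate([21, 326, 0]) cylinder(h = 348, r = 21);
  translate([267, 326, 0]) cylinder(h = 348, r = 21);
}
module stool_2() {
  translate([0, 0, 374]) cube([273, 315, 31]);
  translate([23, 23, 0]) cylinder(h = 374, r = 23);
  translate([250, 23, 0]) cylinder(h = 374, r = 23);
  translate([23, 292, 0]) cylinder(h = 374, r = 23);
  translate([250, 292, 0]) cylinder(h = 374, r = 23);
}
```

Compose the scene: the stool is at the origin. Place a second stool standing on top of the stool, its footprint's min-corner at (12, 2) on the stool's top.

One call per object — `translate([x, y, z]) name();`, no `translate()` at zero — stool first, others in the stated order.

stool();
translate([12, 2, 384]) stool_2();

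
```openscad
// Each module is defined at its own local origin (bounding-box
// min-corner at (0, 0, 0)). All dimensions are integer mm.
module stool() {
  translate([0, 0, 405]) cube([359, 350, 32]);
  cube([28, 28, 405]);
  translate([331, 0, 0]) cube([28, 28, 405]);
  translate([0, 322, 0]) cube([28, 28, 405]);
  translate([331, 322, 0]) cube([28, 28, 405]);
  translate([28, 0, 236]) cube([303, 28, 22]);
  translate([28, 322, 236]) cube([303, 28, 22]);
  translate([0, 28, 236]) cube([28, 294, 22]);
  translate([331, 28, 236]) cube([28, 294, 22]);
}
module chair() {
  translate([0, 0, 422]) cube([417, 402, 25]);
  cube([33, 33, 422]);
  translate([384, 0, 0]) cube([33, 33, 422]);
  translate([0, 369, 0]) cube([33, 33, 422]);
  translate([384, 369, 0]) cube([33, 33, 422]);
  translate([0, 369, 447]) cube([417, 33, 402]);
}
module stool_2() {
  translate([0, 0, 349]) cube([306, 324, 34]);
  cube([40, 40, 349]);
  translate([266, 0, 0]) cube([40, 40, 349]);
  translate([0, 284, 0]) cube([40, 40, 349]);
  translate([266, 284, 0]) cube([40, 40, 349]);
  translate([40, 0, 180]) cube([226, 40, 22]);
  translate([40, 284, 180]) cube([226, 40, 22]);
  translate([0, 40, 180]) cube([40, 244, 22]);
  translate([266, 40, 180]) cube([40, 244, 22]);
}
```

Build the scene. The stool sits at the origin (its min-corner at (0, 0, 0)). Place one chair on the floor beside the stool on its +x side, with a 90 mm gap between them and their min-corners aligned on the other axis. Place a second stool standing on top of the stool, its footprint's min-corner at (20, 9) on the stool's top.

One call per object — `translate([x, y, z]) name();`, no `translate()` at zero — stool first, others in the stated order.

stool();
translate([449, 0, 0]) chair();
translate([20, 9, 437]) stool_2();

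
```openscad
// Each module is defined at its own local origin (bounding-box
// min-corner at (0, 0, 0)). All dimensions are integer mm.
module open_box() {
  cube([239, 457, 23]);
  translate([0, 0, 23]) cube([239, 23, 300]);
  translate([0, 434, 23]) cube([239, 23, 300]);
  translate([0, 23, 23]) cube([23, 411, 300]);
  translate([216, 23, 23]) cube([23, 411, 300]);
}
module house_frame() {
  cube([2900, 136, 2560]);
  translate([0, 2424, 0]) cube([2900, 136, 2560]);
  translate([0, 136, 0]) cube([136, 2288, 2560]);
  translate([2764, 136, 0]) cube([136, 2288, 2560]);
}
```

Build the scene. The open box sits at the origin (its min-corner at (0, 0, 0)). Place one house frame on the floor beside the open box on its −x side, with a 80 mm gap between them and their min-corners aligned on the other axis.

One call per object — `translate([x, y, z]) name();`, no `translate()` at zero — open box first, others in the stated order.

open_box();
translate([-2980, 0, 0]) house_frame();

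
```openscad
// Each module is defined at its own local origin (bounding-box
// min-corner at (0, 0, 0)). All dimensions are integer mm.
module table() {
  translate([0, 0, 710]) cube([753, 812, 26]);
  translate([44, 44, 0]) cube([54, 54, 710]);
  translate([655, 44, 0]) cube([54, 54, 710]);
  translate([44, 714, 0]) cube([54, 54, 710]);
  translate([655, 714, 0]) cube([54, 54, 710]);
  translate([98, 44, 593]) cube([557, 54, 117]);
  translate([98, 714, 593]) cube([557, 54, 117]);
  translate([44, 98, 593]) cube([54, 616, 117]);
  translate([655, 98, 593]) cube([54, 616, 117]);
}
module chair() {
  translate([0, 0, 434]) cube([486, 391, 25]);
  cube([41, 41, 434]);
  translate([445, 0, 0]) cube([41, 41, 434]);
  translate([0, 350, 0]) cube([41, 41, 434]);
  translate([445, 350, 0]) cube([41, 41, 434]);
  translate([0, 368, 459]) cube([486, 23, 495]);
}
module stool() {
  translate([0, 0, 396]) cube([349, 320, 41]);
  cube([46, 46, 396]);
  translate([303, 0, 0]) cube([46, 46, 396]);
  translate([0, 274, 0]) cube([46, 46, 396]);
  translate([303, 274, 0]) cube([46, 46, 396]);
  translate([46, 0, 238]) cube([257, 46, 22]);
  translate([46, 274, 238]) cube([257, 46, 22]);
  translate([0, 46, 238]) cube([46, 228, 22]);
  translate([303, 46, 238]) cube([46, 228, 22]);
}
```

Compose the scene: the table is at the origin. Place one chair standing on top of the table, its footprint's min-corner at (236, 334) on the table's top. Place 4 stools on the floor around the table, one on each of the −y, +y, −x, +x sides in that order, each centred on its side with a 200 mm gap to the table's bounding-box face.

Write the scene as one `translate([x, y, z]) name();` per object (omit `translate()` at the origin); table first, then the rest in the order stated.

table();
translate([236, 334, 736]) chair();
translate([202, -520, 0]) stool();
translate([202, 1012, 0]) stool();
translate([-549, 246, 0]) stool();
translate([953, 246, 0]) stool();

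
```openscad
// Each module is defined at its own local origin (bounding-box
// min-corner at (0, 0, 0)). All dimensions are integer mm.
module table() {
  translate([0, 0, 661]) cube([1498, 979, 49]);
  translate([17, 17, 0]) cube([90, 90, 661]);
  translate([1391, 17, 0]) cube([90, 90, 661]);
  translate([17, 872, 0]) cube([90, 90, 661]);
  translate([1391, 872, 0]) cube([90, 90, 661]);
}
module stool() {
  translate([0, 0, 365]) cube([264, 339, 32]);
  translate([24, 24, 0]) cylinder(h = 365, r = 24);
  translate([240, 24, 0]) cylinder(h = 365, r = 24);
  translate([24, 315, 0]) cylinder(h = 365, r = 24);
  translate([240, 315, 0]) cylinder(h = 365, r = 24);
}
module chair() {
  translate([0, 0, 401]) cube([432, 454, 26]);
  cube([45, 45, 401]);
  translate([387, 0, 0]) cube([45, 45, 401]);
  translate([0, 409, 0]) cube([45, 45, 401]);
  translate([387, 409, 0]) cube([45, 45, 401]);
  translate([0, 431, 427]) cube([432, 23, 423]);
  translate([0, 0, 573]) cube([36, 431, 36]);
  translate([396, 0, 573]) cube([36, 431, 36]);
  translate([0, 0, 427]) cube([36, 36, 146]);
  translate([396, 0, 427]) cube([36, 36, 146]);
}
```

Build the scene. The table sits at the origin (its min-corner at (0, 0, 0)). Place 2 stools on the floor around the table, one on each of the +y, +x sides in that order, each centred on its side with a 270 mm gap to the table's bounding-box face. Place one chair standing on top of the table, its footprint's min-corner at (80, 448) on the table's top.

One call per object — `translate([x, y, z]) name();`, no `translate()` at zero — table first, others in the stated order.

table();
translate([617, 1249, 0]) stool();
translate([1768, 320, 0]) stool();
translate([80, 448, 710]) chair();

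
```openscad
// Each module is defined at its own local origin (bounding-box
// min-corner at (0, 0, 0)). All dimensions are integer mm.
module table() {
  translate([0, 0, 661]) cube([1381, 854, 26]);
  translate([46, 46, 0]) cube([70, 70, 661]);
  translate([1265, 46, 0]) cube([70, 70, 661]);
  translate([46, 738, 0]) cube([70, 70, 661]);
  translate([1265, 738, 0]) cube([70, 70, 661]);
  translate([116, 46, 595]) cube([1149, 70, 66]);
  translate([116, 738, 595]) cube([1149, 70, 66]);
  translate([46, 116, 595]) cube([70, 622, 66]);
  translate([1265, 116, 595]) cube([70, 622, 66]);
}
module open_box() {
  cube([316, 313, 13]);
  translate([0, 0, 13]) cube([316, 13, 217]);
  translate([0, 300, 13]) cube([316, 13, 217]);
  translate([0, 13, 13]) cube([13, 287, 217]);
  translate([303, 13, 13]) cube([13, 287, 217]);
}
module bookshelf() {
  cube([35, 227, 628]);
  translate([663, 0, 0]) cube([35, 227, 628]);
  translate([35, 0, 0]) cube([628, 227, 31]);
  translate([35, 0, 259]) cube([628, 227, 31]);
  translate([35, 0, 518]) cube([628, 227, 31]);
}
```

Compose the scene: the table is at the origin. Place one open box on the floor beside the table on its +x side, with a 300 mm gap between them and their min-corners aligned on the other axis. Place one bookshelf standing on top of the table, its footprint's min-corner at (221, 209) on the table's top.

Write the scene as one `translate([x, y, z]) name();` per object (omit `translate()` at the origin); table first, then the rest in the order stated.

table();
translate([1681, 0, 0]) open_box();
translate([221, 209, 687]) bookshelf();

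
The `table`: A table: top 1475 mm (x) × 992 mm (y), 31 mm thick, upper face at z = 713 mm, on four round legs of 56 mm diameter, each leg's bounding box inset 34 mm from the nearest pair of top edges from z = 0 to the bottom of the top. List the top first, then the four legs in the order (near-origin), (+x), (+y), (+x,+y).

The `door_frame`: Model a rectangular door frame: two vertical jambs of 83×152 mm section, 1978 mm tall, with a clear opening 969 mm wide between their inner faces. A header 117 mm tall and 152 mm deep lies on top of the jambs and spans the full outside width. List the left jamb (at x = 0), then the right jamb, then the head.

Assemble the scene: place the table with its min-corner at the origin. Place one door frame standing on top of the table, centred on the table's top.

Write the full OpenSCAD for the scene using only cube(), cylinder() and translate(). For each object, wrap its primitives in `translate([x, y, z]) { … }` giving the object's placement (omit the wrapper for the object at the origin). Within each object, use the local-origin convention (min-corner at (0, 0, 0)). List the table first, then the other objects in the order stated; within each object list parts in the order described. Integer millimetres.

translate([0, 0, 682]) cube([1475, 992, 31]);
translate([62, 62, 0]) cylinder(h = 682, r = 28);
translate([1413, 62, 0]) cylinder(h = 682, r = 28);
translate([62, 930, 0]) cylinder(h = 682, r = 28);
translate([1413, 930, 0]) cylinder(h = 682, r = 28);
translate([170, 420, 713]) {
  cube([83, 152, 1978]);
  translate([1052, 0, 0]) cube([83, 152, 1978]);
  translate([0, 0, 1978]) cube([1135, 152, 117]);
}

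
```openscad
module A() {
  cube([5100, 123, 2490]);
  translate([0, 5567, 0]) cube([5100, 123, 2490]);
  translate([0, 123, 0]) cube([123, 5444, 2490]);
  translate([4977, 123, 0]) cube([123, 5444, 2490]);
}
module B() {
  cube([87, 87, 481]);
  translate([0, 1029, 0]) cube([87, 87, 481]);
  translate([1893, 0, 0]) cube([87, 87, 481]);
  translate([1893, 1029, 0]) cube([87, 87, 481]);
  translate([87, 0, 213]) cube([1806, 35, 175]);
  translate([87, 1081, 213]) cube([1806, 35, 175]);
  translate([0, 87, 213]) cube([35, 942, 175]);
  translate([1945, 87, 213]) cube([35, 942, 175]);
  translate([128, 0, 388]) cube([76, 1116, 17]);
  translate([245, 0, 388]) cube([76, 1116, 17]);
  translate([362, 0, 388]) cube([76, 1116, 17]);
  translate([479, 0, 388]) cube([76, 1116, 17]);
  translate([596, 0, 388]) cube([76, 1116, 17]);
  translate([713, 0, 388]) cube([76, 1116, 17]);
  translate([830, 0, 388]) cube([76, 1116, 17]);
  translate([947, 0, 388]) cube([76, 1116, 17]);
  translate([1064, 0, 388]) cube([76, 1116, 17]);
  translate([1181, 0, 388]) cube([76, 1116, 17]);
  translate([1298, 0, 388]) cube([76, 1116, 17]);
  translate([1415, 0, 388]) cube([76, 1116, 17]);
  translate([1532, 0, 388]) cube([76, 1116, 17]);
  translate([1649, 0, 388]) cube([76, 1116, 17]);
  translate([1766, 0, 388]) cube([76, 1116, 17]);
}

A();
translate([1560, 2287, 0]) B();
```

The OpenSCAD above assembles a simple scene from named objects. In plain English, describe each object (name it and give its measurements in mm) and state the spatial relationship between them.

A is the wall frame of a small rectangular building: four walls, each 2490 mm tall and 123 mm thick, enclosing a footprint 5100 mm (x) by 5690 mm (y) outside-to-outside, with no floor or roof. The front and back walls (the −y and +y sides) span the full width; the two side walls fit between them.

B is a bed frame 1980 mm long (x) by 1116 mm wide (y). Four 87×87 mm corner posts, 481 mm tall, at the corners of the footprint. Four rails of 35 mm thickness and 175 mm height run between adjacent posts with their undersides at z = 213 mm, their outer faces flush with the outside of the frame (the two x-running rails run between the posts' inner faces; the two y-running rails run between the posts' inner faces). 15 slats, each 76 mm wide (x) and 17 mm thick, lie across the top of the two x-running rails, running the full 1116 mm width of the frame in y; the slats are evenly spaced along x between the inner faces of the end posts with equal gaps (rounded down to the nearest mm) at the −x end and between each pair — any rounding remainder accumulates at the +x end.

The bed frame sits inside the house frame, centred.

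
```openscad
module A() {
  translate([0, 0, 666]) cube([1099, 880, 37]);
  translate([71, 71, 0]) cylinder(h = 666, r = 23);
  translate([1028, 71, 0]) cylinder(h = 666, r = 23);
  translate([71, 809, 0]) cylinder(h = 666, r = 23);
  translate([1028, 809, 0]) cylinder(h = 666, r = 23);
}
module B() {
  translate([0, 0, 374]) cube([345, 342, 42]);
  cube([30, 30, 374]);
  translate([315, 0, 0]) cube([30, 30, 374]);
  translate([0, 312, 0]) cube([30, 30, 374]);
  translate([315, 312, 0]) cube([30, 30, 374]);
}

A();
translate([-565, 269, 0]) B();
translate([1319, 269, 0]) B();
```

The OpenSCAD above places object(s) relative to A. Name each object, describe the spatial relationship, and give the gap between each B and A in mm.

A is a table. B is a stool. Two stools sit around the table at the −x, +x sides. The gap between each stool and the table is 220 mm.

Each stool's nearest face is 220 mm from the table's bounding box.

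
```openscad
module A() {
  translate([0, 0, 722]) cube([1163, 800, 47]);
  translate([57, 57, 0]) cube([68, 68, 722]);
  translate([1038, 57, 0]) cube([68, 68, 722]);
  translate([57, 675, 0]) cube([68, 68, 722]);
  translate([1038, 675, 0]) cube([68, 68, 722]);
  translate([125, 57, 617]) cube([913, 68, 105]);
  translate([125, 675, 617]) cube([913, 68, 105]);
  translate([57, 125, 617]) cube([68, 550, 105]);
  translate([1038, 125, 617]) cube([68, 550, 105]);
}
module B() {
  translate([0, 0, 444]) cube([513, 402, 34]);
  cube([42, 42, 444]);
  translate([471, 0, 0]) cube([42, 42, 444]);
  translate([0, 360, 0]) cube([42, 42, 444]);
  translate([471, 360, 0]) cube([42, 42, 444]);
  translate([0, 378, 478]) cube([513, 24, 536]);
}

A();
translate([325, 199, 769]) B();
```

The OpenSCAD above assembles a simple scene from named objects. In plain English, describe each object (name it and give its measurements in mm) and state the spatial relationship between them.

A is a table: top 1163 mm (x) × 800 mm (y), 47 mm thick, upper face at z = 769 mm, on four 68×68 mm square legs, each inset 57 mm from the nearest pair of top edges, running from z = 0 to the bottom of the top. Four apron rails, 68 mm thick and 105 mm tall, run between adjacent legs with their top edges flush with the underside of the top and their outer faces flush with the legs' outer faces.

B is a chair. The seat is a 513×402×34 mm slab with its top at z = 478 mm, on four 42×42 mm corner legs (flush with the seat edges, standing on z = 0). A flat backrest 24 mm thick, 536 mm tall, spans the full seat width and rises from the seat top along its +y edge, rear face flush with the rear of the seat.

The chair is on top of the table, centred.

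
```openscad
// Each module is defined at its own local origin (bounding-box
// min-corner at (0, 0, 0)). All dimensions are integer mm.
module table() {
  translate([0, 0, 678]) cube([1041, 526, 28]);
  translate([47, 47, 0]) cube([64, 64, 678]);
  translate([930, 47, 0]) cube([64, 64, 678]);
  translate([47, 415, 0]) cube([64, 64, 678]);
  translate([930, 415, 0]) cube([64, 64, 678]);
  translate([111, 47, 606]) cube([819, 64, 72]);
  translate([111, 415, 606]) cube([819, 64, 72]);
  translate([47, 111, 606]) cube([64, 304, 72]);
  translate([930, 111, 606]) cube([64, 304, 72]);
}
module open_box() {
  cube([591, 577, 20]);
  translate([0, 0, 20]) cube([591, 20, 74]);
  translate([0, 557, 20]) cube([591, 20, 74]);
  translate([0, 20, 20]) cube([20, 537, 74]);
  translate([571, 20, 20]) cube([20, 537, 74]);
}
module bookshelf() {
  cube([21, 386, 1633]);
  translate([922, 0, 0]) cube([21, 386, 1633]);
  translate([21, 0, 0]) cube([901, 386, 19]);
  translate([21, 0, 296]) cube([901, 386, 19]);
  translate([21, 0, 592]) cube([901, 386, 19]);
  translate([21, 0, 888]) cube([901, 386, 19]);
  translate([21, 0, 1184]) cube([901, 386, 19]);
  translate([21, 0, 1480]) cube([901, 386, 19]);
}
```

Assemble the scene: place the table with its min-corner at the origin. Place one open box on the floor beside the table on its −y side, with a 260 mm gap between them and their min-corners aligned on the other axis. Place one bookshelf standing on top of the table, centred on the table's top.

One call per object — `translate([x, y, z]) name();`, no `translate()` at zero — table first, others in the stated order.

table();
translate([0, -837, 0]) open_box();
translate([49, 70, 706]) bookshelf();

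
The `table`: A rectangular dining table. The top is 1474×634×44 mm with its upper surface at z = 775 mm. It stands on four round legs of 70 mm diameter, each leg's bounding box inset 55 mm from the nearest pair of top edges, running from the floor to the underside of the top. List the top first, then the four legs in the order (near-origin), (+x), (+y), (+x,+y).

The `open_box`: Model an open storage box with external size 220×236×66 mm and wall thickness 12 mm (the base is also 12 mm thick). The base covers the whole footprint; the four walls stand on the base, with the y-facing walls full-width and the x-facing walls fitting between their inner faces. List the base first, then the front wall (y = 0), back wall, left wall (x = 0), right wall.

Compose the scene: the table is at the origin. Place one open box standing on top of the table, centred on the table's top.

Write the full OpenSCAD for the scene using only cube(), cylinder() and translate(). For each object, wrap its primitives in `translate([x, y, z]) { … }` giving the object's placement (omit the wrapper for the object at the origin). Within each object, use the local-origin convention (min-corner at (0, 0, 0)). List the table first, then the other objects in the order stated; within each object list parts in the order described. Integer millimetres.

translate([0, 0, 731]) cube([1474, 634, 44]);
translate([90, 90, 0]) cylinder(h = 731, r = 35);
translate([1384, 90, 0]) cylinder(h = 731, r = 35);
translate([90, 544, 0]) cylinder(h = 731, r = 35);
translate([1384, 544, 0]) cylinder(h = 731, r = 35);
translate([627, 199, 775]) {
  cube([220, 236, 12]);
  translate([0, 0, 12]) cube([220, 12, 54]);
  translate([0, 224, 12]) cube([220, 12, 54]);
  translate([0, 12, 12]) cube([12, 212, 54]);
  translate([208, 12, 12]) cube([12, 212, 54]);
}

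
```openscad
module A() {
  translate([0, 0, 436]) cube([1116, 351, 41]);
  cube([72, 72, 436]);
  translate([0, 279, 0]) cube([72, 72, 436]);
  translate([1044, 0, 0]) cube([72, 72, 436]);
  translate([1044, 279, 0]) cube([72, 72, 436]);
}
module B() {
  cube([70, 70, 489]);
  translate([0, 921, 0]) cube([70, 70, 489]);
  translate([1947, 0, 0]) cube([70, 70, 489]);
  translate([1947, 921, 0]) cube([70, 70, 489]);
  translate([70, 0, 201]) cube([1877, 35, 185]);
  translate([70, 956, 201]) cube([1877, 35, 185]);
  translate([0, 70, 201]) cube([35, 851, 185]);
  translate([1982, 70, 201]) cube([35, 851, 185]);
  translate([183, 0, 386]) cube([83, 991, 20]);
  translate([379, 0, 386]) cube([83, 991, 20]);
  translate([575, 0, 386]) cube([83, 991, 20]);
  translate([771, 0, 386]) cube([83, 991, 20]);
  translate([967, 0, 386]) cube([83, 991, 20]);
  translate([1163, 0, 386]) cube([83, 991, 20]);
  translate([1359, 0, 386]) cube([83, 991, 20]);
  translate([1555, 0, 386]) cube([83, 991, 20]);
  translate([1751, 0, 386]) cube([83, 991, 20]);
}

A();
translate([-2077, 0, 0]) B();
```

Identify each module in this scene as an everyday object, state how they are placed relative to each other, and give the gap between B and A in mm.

The bed frame's nearest face is 60 mm from the bench's −x face.

A is a bench. B is a bed frame. The bed frame is on the floor beside the bench on its −x side. The gap between the bed frame and the bench is 60 mm.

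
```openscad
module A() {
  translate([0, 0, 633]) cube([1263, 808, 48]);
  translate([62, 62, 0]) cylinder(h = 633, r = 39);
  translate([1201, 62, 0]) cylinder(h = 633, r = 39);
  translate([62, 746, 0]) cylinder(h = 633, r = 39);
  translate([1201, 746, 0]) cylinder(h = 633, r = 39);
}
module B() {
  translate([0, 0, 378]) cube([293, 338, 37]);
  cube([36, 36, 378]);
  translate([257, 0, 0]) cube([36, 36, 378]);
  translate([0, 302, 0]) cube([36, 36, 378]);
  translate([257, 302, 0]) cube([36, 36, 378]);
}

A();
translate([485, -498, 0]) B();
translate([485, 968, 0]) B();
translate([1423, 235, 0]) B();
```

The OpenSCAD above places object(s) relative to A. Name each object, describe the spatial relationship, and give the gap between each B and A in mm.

A is a table. B is a stool. Three stools sit around the table at the −y, +y, +x sides. The gap between each stool and the table is 160 mm.

Each stool's nearest face is 160 mm from the table's bounding box.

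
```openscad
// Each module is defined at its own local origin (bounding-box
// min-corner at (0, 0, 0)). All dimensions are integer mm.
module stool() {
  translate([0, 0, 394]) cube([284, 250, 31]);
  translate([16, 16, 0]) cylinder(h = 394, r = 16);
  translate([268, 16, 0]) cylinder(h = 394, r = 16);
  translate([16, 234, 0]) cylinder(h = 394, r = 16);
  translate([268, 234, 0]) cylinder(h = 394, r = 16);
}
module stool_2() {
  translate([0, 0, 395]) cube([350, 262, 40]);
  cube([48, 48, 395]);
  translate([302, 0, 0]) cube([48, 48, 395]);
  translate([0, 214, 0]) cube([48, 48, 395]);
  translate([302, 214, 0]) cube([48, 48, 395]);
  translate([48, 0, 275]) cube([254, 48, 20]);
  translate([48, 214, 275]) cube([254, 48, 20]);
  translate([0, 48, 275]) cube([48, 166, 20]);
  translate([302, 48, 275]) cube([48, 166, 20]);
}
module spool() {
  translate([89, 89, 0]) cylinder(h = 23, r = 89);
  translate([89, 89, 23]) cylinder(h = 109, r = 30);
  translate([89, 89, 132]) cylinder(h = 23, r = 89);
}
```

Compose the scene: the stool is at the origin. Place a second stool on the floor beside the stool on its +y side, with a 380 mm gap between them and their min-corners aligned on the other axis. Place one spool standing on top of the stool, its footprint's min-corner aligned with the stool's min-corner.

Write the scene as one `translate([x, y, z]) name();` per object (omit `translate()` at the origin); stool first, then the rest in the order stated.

stool();
translate([0, 630, 0]) stool_2();
translate([0, 0, 425]) spool();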